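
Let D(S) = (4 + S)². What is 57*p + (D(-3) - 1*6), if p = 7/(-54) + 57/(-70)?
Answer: -18523/315 ≈ -58.803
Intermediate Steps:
p = -892/945 (p = 7*(-1/54) + 57*(-1/70) = -7/54 - 57/70 = -892/945 ≈ -0.94392)
57*p + (D(-3) - 1*6) = 57*(-892/945) + ((4 - 3)² - 1*6) = -16948/315 + (1² - 6) = -16948/315 + (1 - 6) = -16948/315 - 5 = -18523/315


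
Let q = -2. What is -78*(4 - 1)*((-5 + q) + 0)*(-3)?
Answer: -4914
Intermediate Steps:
-78*(4 - 1)*((-5 + q) + 0)*(-3) = -78*(4 - 1)*((-5 - 2) + 0)*(-3) = -234*(-7 + 0)*(-3) = -234*(-7)*(-3) = -78*(-21)*(-3) = 1638*(-3) = -4914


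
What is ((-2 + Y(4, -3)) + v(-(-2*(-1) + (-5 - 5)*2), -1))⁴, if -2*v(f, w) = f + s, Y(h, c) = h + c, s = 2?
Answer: 14641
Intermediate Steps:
Y(h, c) = c + h
v(f, w) = -1 - f/2 (v(f, w) = -(f + 2)/2 = -(2 + f)/2 = -1 - f/2)
((-2 + Y(4, -3)) + v(-(-2*(-1) + (-5 - 5)*2), -1))⁴ = ((-2 + (-3 + 4)) + (-1 - (-1)*(-2*(-1) + (-5 - 5)*2)/2))⁴ = ((-2 + 1) + (-1 - (-1)*(2 - 10*2)/2))⁴ = (-1 + (-1 - (-1)*(2 - 20)/2))⁴ = (-1 + (-1 - (-1)*(-18)/2))⁴ = (-1 + (-1 - ½*18))⁴ = (-1 + (-1 - 9))⁴ = (-1 - 10)⁴ = (-11)⁴ = 14641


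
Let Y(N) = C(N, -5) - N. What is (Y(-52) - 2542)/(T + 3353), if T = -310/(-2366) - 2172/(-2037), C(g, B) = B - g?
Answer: -280336693/384897494 ≈ -0.72834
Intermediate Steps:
Y(N) = -5 - 2*N (Y(N) = (-5 - N) - N = -5 - 2*N)
T = 137391/114751 (T = -310*(-1/2366) - 2172*(-1/2037) = 155/1183 + 724/679 = 137391/114751 ≈ 1.1973)
(Y(-52) - 2542)/(T + 3353) = ((-5 - 2*(-52)) - 2542)/(137391/114751 + 3353) = ((-5 + 104) - 2542)/(384897494/114751) = (99 - 2542)*(114751/384897494) = -2443*114751/384897494 = -280336693/384897494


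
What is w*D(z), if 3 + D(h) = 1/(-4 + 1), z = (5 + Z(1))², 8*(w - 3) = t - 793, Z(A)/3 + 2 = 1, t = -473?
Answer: 1035/2 ≈ 517.50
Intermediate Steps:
Z(A) = -3 (Z(A) = -6 + 3*1 = -6 + 3 = -3)
w = -621/4 (w = 3 + (-473 - 793)/8 = 3 + (⅛)*(-1266) = 3 - 633/4 = -621/4 ≈ -155.25)
z = 4 (z = (5 - 3)² = 2² = 4)
D(h) = -10/3 (D(h) = -3 + 1/(-4 + 1) = -3 + 1/(-3) = -3 - ⅓ = -10/3)
w*D(z) = -621/4*(-10/3) = 1035/2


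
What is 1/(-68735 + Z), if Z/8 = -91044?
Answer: -1/797087 ≈ -1.2546e-6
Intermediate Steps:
Z = -728352 (Z = 8*(-91044) = -728352)
1/(-68735 + Z) = 1/(-68735 - 728352) = 1/(-797087) = -1/797087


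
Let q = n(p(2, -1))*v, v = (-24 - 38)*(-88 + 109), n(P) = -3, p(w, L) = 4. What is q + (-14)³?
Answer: 1162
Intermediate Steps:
v = -1302 (v = -62*21 = -1302)
q = 3906 (q = -3*(-1302) = 3906)
q + (-14)³ = 3906 + (-14)³ = 3906 - 2744 = 1162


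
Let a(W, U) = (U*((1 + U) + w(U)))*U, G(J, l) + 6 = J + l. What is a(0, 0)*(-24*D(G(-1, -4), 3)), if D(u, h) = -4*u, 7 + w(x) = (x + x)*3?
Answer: 0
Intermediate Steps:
G(J, l) = -6 + J + l (G(J, l) = -6 + (J + l) = -6 + J + l)
w(x) = -7 + 6*x (w(x) = -7 + (x + x)*3 = -7 + (2*x)*3 = -7 + 6*x)
a(W, U) = U**2*(-6 + 7*U) (a(W, U) = (U*((1 + U) + (-7 + 6*U)))*U = (U*(-6 + 7*U))*U = U**2*(-6 + 7*U))
a(0, 0)*(-24*D(G(-1, -4), 3)) = (0**2*(-6 + 7*0))*(-(-96)*(-6 - 1 - 4)) = (0*(-6 + 0))*(-(-96)*(-11)) = (0*(-6))*(-24*44) = 0*(-1056) = 0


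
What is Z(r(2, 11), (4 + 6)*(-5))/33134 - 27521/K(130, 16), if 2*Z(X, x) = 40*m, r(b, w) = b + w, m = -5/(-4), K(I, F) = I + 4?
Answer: -227969366/1109989 ≈ -205.38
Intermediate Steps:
K(I, F) = 4 + I
m = 5/4 (m = -5*(-1/4) = 5/4 ≈ 1.2500)
Z(X, x) = 25 (Z(X, x) = (40*(5/4))/2 = (1/2)*50 = 25)
Z(r(2, 11), (4 + 6)*(-5))/33134 - 27521/K(130, 16) = 25/33134 - 27521/(4 + 130) = 25*(1/33134) - 27521/134 = 25/33134 - 27521*1/134 = 25/33134 - 27521/134 = -227969366/1109989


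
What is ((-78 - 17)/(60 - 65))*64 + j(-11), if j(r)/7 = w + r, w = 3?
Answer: 1160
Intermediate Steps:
j(r) = 21 + 7*r (j(r) = 7*(3 + r) = 21 + 7*r)
((-78 - 17)/(60 - 65))*64 + j(-11) = ((-78 - 17)/(60 - 65))*64 + (21 + 7*(-11)) = -95/(-5)*64 + (21 - 77) = -95*(-1/5)*64 - 56 = 19*64 - 56 = 1216 - 56 = 1160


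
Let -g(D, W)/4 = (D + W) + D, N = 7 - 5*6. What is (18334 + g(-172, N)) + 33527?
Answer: 53329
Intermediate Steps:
N = -23 (N = 7 - 30 = -23)
g(D, W) = -8*D - 4*W (g(D, W) = -4*((D + W) + D) = -4*(W + 2*D) = -8*D - 4*W)
(18334 + g(-172, N)) + 33527 = (18334 + (-8*(-172) - 4*(-23))) + 33527 = (18334 + (1376 + 92)) + 33527 = (18334 + 1468) + 33527 = 19802 + 33527 = 53329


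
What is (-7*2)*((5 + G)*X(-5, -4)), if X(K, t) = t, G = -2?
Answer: 168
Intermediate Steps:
(-7*2)*((5 + G)*X(-5, -4)) = (-7*2)*((5 - 2)*(-4)) = -42*(-4) = -14*(-12) = 168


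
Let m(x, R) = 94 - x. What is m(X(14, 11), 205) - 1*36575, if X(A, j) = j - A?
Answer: -36478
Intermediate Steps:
m(X(14, 11), 205) - 1*36575 = (94 - (11 - 1*14)) - 1*36575 = (94 - (11 - 14)) - 36575 = (94 - 1*(-3)) - 36575 = (94 + 3) - 36575 = 97 - 36575 = -36478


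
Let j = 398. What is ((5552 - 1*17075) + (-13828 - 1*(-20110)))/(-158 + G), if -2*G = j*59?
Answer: 5241/11899 ≈ 0.44046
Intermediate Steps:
G = -11741 (G = -199*59 = -½*23482 = -11741)
((5552 - 1*17075) + (-13828 - 1*(-20110)))/(-158 + G) = ((5552 - 1*17075) + (-13828 - 1*(-20110)))/(-158 - 11741) = ((5552 - 17075) + (-13828 + 20110))/(-11899) = (-11523 + 6282)*(-1/11899) = -5241*(-1/11899) = 5241/11899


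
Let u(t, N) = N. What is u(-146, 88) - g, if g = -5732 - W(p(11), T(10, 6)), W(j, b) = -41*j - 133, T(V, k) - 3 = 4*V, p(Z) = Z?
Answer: 5236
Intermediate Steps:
T(V, k) = 3 + 4*V
W(j, b) = -133 - 41*j
g = -5148 (g = -5732 - (-133 - 41*11) = -5732 - (-133 - 451) = -5732 - 1*(-584) = -5732 + 584 = -5148)
u(-146, 88) - g = 88 - 1*(-5148) = 88 + 5148 = 5236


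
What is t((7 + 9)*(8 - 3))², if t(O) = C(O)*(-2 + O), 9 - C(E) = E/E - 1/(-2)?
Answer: 342225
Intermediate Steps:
C(E) = 15/2 (C(E) = 9 - (E/E - 1/(-2)) = 9 - (1 - 1*(-½)) = 9 - (1 + ½) = 9 - 1*3/2 = 9 - 3/2 = 15/2)
t(O) = -15 + 15*O/2 (t(O) = 15*(-2 + O)/2 = -15 + 15*O/2)
t((7 + 9)*(8 - 3))² = (-15 + 15*((7 + 9)*(8 - 3))/2)² = (-15 + 15*(16*5)/2)² = (-15 + (15/2)*80)² = (-15 + 600)² = 585² = 342225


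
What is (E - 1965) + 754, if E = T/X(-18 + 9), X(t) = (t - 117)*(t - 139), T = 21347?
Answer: -22561381/18648 ≈ -1209.9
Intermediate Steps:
X(t) = (-139 + t)*(-117 + t) (X(t) = (-117 + t)*(-139 + t) = (-139 + t)*(-117 + t))
E = 21347/18648 (E = 21347/(16263 + (-18 + 9)**2 - 256*(-18 + 9)) = 21347/(16263 + (-9)**2 - 256*(-9)) = 21347/(16263 + 81 + 2304) = 21347/18648 ≈ 1.1447)
(E - 1965) + 754 = (21347/18648 - 1965) + 754 = -36621973/18648 + 754 = -22561381/18648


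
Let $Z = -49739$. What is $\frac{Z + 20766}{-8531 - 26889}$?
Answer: $\frac{4139}{5060} \approx 0.81798$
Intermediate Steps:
$\frac{Z + 20766}{-8531 - 26889} = \frac{-49739 + 20766}{-8531 - 26889} = - \frac{28973}{-35420} = \left(-28973\right) \left(- \frac{1}{35420}\right) = \frac{4139}{5060}$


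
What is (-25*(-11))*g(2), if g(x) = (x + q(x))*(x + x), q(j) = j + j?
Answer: 6600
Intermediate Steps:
q(j) = 2*j
g(x) = 6*x² (g(x) = (x + 2*x)*(x + x) = (3*x)*(2*x) = 6*x²)
(-25*(-11))*g(2) = (-25*(-11))*(6*2²) = 275*(6*4) = 275*24 = 6600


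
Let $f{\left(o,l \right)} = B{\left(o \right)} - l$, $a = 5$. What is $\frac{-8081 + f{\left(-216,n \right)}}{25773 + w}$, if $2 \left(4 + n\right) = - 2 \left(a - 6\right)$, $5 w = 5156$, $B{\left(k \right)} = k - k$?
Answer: $- \frac{40390}{134021} \approx -0.30137$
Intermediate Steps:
$B{\left(k \right)} = 0$
$w = \frac{5156}{5}$ ($w = \frac{1}{5} \cdot 5156 = \frac{5156}{5} \approx 1031.2$)
$n = -3$ ($n = -4 + \frac{\left(-2\right) \left(5 - 6\right)}{2} = -4 + \frac{\left(-2\right) \left(-1\right)}{2} = -4 + \frac{1}{2} \cdot 2 = -4 + 1 = -3$)
$f{\left(o,l \right)} = - l$ ($f{\left(o,l \right)} = 0 - l = - l$)
$\frac{-8081 + f{\left(-216,n \right)}}{25773 + w} = \frac{-8081 - -3}{25773 + \frac{5156}{5}} = \frac{-8081 + 3}{\frac{134021}{5}} = \left(-8078\right) \frac{5}{134021} = - \frac{40390}{134021}$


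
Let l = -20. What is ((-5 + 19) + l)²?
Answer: 36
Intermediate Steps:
((-5 + 19) + l)² = ((-5 + 19) - 20)² = (14 - 20)² = (-6)² = 36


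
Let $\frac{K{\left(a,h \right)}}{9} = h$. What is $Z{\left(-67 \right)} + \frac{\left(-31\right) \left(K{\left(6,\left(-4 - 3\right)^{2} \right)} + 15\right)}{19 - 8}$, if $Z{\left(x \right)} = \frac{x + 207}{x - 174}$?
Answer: $- \frac{3408316}{2651} \approx -1285.7$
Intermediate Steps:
$K{\left(a,h \right)} = 9 h$
$Z{\left(x \right)} = \frac{207 + x}{-174 + x}$
$Z{\left(-67 \right)} + \frac{\left(-31\right) \left(K{\left(6,\left(-4 - 3\right)^{2} \right)} + 15\right)}{19 - 8} = \frac{207 - 67}{-174 - 67} + \frac{\left(-31\right) \left(9 \left(-4 - 3\right)^{2} + 15\right)}{19 - 8} = \frac{1}{-241} \cdot 140 + \frac{\left(-31\right) \left(9 \left(-7\right)^{2} + 15\right)}{11} = \left(- \frac{1}{241}\right) 140 + - 31 \left(9 \cdot 49 + 15\right) \frac{1}{11} = - \frac{140}{241} + - 31 \left(441 + 15\right) \frac{1}{11} = - \frac{140}{241} + \left(-31\right) 456 \cdot \frac{1}{11} = - \frac{140}{241} - \frac{14136}{11} = - \frac{3408316}{2651}$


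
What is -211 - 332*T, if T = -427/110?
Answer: 59277/55 ≈ 1077.8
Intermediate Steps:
T = -427/110 (T = -427*1/110 = -427/110 ≈ -3.8818)
-211 - 332*T = -211 - 332*(-427/110) = -211 + 70882/55 = 59277/55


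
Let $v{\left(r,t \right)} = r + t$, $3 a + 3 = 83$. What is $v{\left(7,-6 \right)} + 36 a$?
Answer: $961$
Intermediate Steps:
$a = \frac{80}{3}$ ($a = -1 + \frac{1}{3} \cdot 83 = -1 + \frac{83}{3} = \frac{80}{3} \approx 26.667$)
$v{\left(7,-6 \right)} + 36 a = \left(7 - 6\right) + 36 \cdot \frac{80}{3} = 1 + 960 = 961$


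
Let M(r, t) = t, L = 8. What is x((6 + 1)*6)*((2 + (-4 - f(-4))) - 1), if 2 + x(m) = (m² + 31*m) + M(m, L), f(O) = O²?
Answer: -58368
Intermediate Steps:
x(m) = 6 + m² + 31*m (x(m) = -2 + ((m² + 31*m) + 8) = -2 + (8 + m² + 31*m) = 6 + m² + 31*m)
x((6 + 1)*6)*((2 + (-4 - f(-4))) - 1) = (6 + ((6 + 1)*6)² + 31*((6 + 1)*6))*((2 + (-4 - 1*(-4)²)) - 1) = (6 + (7*6)² + 31*(7*6))*((2 + (-4 - 1*16)) - 1) = (6 + 42² + 31*42)*((2 + (-4 - 16)) - 1) = (6 + 1764 + 1302)*((2 - 20) - 1) = 3072*(-18 - 1) = 3072*(-19) = -58368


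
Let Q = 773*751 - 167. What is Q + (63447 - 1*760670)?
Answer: -116867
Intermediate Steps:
Q = 580356 (Q = 580523 - 167 = 580356)
Q + (63447 - 1*760670) = 580356 + (63447 - 1*760670) = 580356 + (63447 - 760670) = 580356 - 697223 = -116867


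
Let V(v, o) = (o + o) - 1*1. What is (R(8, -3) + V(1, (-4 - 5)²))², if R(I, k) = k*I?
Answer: 18769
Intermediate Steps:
R(I, k) = I*k
V(v, o) = -1 + 2*o (V(v, o) = 2*o - 1 = -1 + 2*o)
(R(8, -3) + V(1, (-4 - 5)²))² = (8*(-3) + (-1 + 2*(-4 - 5)²))² = (-24 + (-1 + 2*(-9)²))² = (-24 + (-1 + 2*81))² = (-24 + (-1 + 162))² = (-24 + 161)² = 137² = 18769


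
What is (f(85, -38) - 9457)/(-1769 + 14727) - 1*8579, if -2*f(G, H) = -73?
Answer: -222352205/25916 ≈ -8579.7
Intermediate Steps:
f(G, H) = 73/2 (f(G, H) = -1/2*(-73) = 73/2)
(f(85, -38) - 9457)/(-1769 + 14727) - 1*8579 = (73/2 - 9457)/(-1769 + 14727) - 1*8579 = -18841/2/12958 - 8579 = -18841/2*1/12958 - 8579 = -18841/25916 - 8579 = -222352205/25916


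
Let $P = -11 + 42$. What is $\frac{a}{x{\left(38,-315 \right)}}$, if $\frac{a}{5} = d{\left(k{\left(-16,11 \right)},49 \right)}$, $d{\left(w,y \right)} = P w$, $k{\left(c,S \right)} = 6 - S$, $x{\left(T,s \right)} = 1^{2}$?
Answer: $-775$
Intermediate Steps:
$x{\left(T,s \right)} = 1$
$P = 31$
$d{\left(w,y \right)} = 31 w$
$a = -775$ ($a = 5 \cdot 31 \left(6 - 11\right) = 5 \cdot 31 \left(-5\right) = 5 \left(-155\right) = -775$)
$\frac{a}{x{\left(38,-315 \right)}} = - \frac{775}{1} = \left(-775\right) 1 = -775$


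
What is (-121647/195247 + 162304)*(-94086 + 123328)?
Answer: 40289433637814/8489 ≈ 4.7461e+9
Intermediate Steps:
(-121647/195247 + 162304)*(-94086 + 123328) = (-121647*1/195247 + 162304)*29242 = (-5289/8489 + 162304)*29242 = (1377793367/8489)*29242 = 40289433637814/8489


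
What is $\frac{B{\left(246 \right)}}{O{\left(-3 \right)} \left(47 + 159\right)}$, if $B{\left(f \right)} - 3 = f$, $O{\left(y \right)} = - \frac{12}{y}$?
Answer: $\frac{249}{824} \approx 0.30218$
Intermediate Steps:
$B{\left(f \right)} = 3 + f$
$\frac{B{\left(246 \right)}}{O{\left(-3 \right)} \left(47 + 159\right)} = \frac{3 + 246}{- \frac{12}{-3} \left(47 + 159\right)} = \frac{249}{\left(-12\right) \left(- \frac{1}{3}\right) 206} = \frac{249}{4 \cdot 206} = \frac{249}{824}$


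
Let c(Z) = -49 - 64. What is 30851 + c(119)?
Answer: 30738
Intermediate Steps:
c(Z) = -113
30851 + c(119) = 30851 - 113 = 30738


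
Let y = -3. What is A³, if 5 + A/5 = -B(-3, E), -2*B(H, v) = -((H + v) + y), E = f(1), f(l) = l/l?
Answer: -15625/8 ≈ -1953.1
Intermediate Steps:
f(l) = 1
E = 1
B(H, v) = -3/2 + H/2 + v/2 (B(H, v) = -(-1)*((H + v) - 3)/2 = -(-1)*(-3 + H + v)/2 = -(3 - H - v)/2 = -3/2 + H/2 + v/2)
A = -25/2 (A = -25 + 5*(-(-3/2 + (½)*(-3) + (½)*1)) = -25 + 5*(-(-3/2 - 3/2 + ½)) = -25 + 5*(-1*(-5/2)) = -25 + 5*(5/2) = -25 + 25/2 = -25/2 ≈ -12.500)
A³ = (-25/2)³ = -15625/8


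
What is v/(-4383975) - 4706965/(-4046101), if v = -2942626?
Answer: 32541378887101/17738005631475 ≈ 1.8346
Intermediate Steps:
v/(-4383975) - 4706965/(-4046101) = -2942626/(-4383975) - 4706965/(-4046101) = -2942626*(-1/4383975) - 4706965*(-1/4046101) = 2942626/4383975 + 4706965/4046101 = 32541378887101/17738005631475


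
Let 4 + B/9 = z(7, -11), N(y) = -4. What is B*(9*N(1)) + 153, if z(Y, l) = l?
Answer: 5013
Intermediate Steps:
B = -135 (B = -36 + 9*(-11) = -36 - 99 = -135)
B*(9*N(1)) + 153 = -1215*(-4) + 153 = -135*(-36) + 153 = 4860 + 153 = 5013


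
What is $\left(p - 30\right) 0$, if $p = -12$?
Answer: $0$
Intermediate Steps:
$\left(p - 30\right) 0 = \left(-12 - 30\right) 0 = \left(-42\right) 0 = 0$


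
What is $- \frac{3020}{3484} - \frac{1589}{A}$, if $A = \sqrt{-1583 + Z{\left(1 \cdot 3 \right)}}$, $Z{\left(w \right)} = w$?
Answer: $- \frac{755}{871} + \frac{1589 i \sqrt{395}}{790} \approx -0.86682 + 39.976 i$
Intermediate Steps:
$A = 2 i \sqrt{395}$ ($A = \sqrt{-1583 + 1 \cdot 3} = \sqrt{-1583 + 3} = \sqrt{-1580} = 2 i \sqrt{395} \approx 39.749 i$)
$- \frac{3020}{3484} - \frac{1589}{A} = - \frac{3020}{3484} - \frac{1589}{2 i \sqrt{395}} = \left(-3020\right) \frac{1}{3484} - 1589 \left(- \frac{i \sqrt{395}}{790}\right) = - \frac{755}{871} + \frac{1589 i \sqrt{395}}{790}$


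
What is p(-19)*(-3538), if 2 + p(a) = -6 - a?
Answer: -38918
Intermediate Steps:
p(a) = -8 - a (p(a) = -2 + (-6 - a) = -8 - a)
p(-19)*(-3538) = (-8 - 1*(-19))*(-3538) = (-8 + 19)*(-3538) = 11*(-3538) = -38918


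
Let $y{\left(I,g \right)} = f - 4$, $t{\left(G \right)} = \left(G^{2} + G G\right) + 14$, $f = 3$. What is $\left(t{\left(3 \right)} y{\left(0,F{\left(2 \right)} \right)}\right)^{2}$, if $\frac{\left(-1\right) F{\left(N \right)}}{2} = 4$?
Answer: $1024$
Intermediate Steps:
$F{\left(N \right)} = -8$ ($F{\left(N \right)} = \left(-2\right) 4 = -8$)
$t{\left(G \right)} = 14 + 2 G^{2}$ ($t{\left(G \right)} = \left(G^{2} + G^{2}\right) + 14 = 2 G^{2} + 14 = 14 + 2 G^{2}$)
$y{\left(I,g \right)} = -1$ ($y{\left(I,g \right)} = 3 - 4 = -1$)
$\left(t{\left(3 \right)} y{\left(0,F{\left(2 \right)} \right)}\right)^{2} = \left(\left(14 + 2 \cdot 3^{2}\right) \left(-1\right)\right)^{2} = \left(\left(14 + 2 \cdot 9\right) \left(-1\right)\right)^{2} = \left(\left(14 + 18\right) \left(-1\right)\right)^{2} = \left(32 \left(-1\right)\right)^{2} = \left(-32\right)^{2} = 1024$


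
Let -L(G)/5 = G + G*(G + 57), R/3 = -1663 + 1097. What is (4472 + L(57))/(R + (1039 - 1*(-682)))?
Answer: -28303/23 ≈ -1230.6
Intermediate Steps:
R = -1698 (R = 3*(-1663 + 1097) = 3*(-566) = -1698)
L(G) = -5*G - 5*G*(57 + G) (L(G) = -5*(G + G*(G + 57)) = -5*(G + G*(57 + G)) = -5*G - 5*G*(57 + G))
(4472 + L(57))/(R + (1039 - 1*(-682))) = (4472 - 5*57*(58 + 57))/(-1698 + (1039 - 1*(-682))) = (4472 - 5*57*115)/(-1698 + (1039 + 682)) = (4472 - 32775)/(-1698 + 1721) = -28303/23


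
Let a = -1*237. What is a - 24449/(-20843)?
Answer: -4915342/20843 ≈ -235.83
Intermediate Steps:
a = -237
a - 24449/(-20843) = -237 - 24449/(-20843) = -237 - 24449*(-1/20843) = -237 + 24449/20843 = -4915342/20843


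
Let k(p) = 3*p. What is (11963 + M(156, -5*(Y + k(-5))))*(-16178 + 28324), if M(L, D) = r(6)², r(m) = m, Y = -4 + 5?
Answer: 145739854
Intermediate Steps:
Y = 1
M(L, D) = 36 (M(L, D) = 6² = 36)
(11963 + M(156, -5*(Y + k(-5))))*(-16178 + 28324) = (11963 + 36)*(-16178 + 28324) = 11999*12146 = 145739854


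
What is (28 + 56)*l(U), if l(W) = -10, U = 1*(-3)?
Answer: -840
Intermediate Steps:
U = -3
(28 + 56)*l(U) = (28 + 56)*(-10) = 84*(-10) = -840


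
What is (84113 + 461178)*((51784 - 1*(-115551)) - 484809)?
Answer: -173115714934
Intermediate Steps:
(84113 + 461178)*((51784 - 1*(-115551)) - 484809) = 545291*((51784 + 115551) - 484809) = 545291*(167335 - 484809) = 545291*(-317474) = -173115714934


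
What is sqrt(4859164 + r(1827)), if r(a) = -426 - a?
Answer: sqrt(4856911) ≈ 2203.8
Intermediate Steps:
sqrt(4859164 + r(1827)) = sqrt(4859164 + (-426 - 1*1827)) = sqrt(4859164 + (-426 - 1827)) = sqrt(4859164 - 2253) = sqrt(4856911)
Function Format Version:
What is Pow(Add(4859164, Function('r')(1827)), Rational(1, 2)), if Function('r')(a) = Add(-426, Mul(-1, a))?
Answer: Pow(4856911, Rational(1, 2)) ≈ 2203.8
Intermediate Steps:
Pow(Add(4859164, Function('r')(1827)), Rational(1, 2)) = Pow(Add(4859164, Add(-426, Mul(-1, 1827))), Rational(1, 2)) = Pow(Add(4859164, Add(-426, -1827)), Rational(1, 2)) = Pow(Add(4859164, -2253), Rational(1, 2)) = Pow(4856911, Rational(1, 2))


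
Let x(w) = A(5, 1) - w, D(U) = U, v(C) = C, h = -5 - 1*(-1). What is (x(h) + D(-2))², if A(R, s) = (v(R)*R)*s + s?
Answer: 784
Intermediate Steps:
h = -4 (h = -5 + 1 = -4)
A(R, s) = s + s*R² (A(R, s) = (R*R)*s + s = R²*s + s = s*R² + s = s + s*R²)
x(w) = 26 - w (x(w) = 1*(1 + 5²) - w = 1*(1 + 25) - w = 1*26 - w = 26 - w)
(x(h) + D(-2))² = ((26 - 1*(-4)) - 2)² = ((26 + 4) - 2)² = (30 - 2)² = 28² = 784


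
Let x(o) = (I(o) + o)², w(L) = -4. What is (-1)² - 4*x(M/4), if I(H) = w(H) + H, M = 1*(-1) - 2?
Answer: -120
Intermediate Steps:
M = -3 (M = -1 - 2 = -3)
I(H) = -4 + H
x(o) = (-4 + 2*o)² (x(o) = ((-4 + o) + o)² = (-4 + 2*o)²)
(-1)² - 4*x(M/4) = (-1)² - 16*(-2 - 3/4)² = 1 - 16*(-2 - 3*¼)² = 1 - 16*(-2 - ¾)² = 1 - 16*(-11/4)² = 1 - 16*121/16 = 1 - 4*121/4 = 1 - 121 = -120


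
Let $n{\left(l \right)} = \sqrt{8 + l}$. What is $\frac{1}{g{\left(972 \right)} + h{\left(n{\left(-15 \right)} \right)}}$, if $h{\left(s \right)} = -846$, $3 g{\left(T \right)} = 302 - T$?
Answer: $- \frac{3}{3208} \approx -0.00093516$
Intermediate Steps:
$g{\left(T \right)} = \frac{302}{3} - \frac{T}{3}$ ($g{\left(T \right)} = \frac{302 - T}{3} = \frac{302}{3} - \frac{T}{3}$)
$\frac{1}{g{\left(972 \right)} + h{\left(n{\left(-15 \right)} \right)}} = \frac{1}{\left(\frac{302}{3} - 324\right) - 846} = \frac{1}{- \frac{670}{3} - 846} = \frac{1}{- \frac{3208}{3}} = - \frac{3}{3208}$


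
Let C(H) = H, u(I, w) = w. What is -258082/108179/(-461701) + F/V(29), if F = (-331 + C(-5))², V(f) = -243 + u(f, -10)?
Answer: -5638743344174438/12636427177187 ≈ -446.23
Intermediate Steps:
V(f) = -253 (V(f) = -243 - 10 = -253)
F = 112896 (F = (-331 - 5)² = (-336)² = 112896)
-258082/108179/(-461701) + F/V(29) = -258082/108179/(-461701) + 112896/(-253) = -258082*1/108179*(-1/461701) + 112896*(-1/253) = -258082/108179*(-1/461701) - 112896/253 = 258082/49946352479 - 112896/253 = -5638743344174438/12636427177187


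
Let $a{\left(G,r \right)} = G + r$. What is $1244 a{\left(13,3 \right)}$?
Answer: $19904$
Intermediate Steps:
$1244 a{\left(13,3 \right)} = 1244 \left(13 + 3\right) = 1244 \cdot 16 = 19904$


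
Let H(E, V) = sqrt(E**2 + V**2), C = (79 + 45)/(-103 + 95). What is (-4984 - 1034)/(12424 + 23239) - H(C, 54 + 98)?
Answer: -6018/35663 - sqrt(93377)/2 ≈ -152.96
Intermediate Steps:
C = -31/2 (C = 124/(-8) = 124*(-1/8) = -31/2 ≈ -15.500)
(-4984 - 1034)/(12424 + 23239) - H(C, 54 + 98) = (-4984 - 1034)/(12424 + 23239) - sqrt((-31/2)**2 + (54 + 98)**2) = -6018/35663 - sqrt(961/4 + 152**2) = -6018*1/35663 - sqrt(961/4 + 23104) = -6018/35663 - sqrt(93377/4) = -6018/35663 - sqrt(93377)/2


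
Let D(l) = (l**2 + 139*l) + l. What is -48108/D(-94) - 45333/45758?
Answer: 501326493/49464398 ≈ 10.135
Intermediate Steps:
D(l) = l**2 + 140*l
-48108/D(-94) - 45333/45758 = -48108*(-1/(94*(140 - 94))) - 45333/45758 = -48108/((-94*46)) - 45333*1/45758 = -48108/(-4324) - 45333/45758 = -48108*(-1/4324) - 45333/45758 = 12027/1081 - 45333/45758 = 501326493/49464398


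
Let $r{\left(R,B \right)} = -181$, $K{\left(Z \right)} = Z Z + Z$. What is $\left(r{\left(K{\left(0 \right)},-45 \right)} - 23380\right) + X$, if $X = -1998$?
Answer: $-25559$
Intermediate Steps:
$K{\left(Z \right)} = Z + Z^{2}$ ($K{\left(Z \right)} = Z^{2} + Z = Z + Z^{2}$)
$\left(r{\left(K{\left(0 \right)},-45 \right)} - 23380\right) + X = \left(-181 - 23380\right) - 1998 = -23561 - 1998 = -25559$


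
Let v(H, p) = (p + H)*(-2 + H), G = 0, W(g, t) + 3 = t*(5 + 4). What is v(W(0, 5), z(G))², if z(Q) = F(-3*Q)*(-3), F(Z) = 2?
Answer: 2073600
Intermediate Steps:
W(g, t) = -3 + 9*t (W(g, t) = -3 + t*(5 + 4) = -3 + t*9 = -3 + 9*t)
z(Q) = -6 (z(Q) = 2*(-3) = -6)
v(H, p) = (-2 + H)*(H + p) (v(H, p) = (H + p)*(-2 + H) = (-2 + H)*(H + p))
v(W(0, 5), z(G))² = ((-3 + 9*5)² - 2*(-3 + 9*5) - 2*(-6) + (-3 + 9*5)*(-6))² = ((-3 + 45)² - 2*(-3 + 45) + 12 + (-3 + 45)*(-6))² = (42² - 2*42 + 12 + 42*(-6))² = (1764 - 84 + 12 - 252)² = 1440² = 2073600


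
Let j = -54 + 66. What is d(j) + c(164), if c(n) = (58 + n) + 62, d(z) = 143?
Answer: 427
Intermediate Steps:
j = 12
c(n) = 120 + n
d(j) + c(164) = 143 + (120 + 164) = 143 + 284 = 427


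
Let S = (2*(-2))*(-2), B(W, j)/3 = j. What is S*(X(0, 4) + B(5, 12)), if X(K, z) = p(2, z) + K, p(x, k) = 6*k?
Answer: 480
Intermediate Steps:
X(K, z) = K + 6*z (X(K, z) = 6*z + K = K + 6*z)
B(W, j) = 3*j
S = 8 (S = -4*(-2) = 8)
S*(X(0, 4) + B(5, 12)) = 8*((0 + 6*4) + 3*12) = 8*((0 + 24) + 36) = 8*(24 + 36) = 8*60 = 480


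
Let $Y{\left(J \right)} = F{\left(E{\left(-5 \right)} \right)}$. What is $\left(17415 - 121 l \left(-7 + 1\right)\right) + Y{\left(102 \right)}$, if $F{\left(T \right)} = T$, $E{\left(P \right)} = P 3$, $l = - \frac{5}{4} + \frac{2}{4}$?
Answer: $\frac{33711}{2} \approx 16856.0$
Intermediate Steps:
$l = - \frac{3}{4}$ ($l = \left(-5\right) \frac{1}{4} + 2 \cdot \frac{1}{4} = - \frac{5}{4} + \frac{1}{2} = - \frac{3}{4} \approx -0.75$)
$E{\left(P \right)} = 3 P$
$Y{\left(J \right)} = -15$ ($Y{\left(J \right)} = 3 \left(-5\right) = -15$)
$\left(17415 - 121 l \left(-7 + 1\right)\right) + Y{\left(102 \right)} = \left(17415 - 121 \left(- \frac{3 \left(-7 + 1\right)}{4}\right)\right) - 15 = \left(17415 - 121 \left(\left(- \frac{3}{4}\right) \left(-6\right)\right)\right) - 15 = \left(17415 - \frac{1089}{2}\right) - 15 = \frac{33741}{2} - 15 = \frac{33711}{2}$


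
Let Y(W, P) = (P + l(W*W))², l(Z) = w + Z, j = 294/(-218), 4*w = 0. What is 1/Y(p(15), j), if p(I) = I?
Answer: 11881/594286884 ≈ 1.9992e-5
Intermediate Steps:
w = 0 (w = (¼)*0 = 0)
j = -147/109 (j = 294*(-1/218) = -147/109 ≈ -1.3486)
l(Z) = Z (l(Z) = 0 + Z = Z)
Y(W, P) = (P + W²)² (Y(W, P) = (P + W*W)² = (P + W²)²)
1/Y(p(15), j) = 1/((-147/109 + 15²)²) = 1/((-147/109 + 225)²) = 1/((24378/109)²) = 1/(594286884/11881) = 11881/594286884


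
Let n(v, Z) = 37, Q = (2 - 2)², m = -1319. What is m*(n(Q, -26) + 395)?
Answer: -569808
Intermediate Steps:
Q = 0 (Q = 0² = 0)
m*(n(Q, -26) + 395) = -1319*(37 + 395) = -1319*432 = -569808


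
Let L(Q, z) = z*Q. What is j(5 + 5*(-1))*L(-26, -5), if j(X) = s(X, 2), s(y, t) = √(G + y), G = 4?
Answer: 260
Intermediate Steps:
L(Q, z) = Q*z
s(y, t) = √(4 + y)
j(X) = √(4 + X)
j(5 + 5*(-1))*L(-26, -5) = √(4 + (5 + 5*(-1)))*(-26*(-5)) = √(4 + (5 - 5))*130 = √(4 + 0)*130 = √4*130 = 2*130 = 260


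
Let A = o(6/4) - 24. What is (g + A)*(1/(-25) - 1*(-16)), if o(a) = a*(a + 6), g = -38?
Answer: -80997/100 ≈ -809.97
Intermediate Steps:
o(a) = a*(6 + a)
A = -51/4 (A = (6/4)*(6 + 6/4) - 24 = (6*(¼))*(6 + 6*(¼)) - 24 = 3*(6 + 3/2)/2 - 24 = (3/2)*(15/2) - 24 = 45/4 - 24 = -51/4 ≈ -12.750)
(g + A)*(1/(-25) - 1*(-16)) = (-38 - 51/4)*(1/(-25) - 1*(-16)) = -203*(-1/25 + 16)/4 = -203/4*399/25 = -80997/100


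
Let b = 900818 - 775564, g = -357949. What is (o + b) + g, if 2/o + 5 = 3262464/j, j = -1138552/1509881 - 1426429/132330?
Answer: -151684599331472493916393/651860157402882265 ≈ -2.3270e+5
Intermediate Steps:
b = 125254
j = -2304402631109/199802552730 (j = -1138552*1/1509881 - 1426429*1/132330 = -1138552/1509881 - 1426429/132330 = -2304402631109/199802552730 ≈ -11.533)
o = -4608805262218/651860157402882265 (o = 2/(-5 + 3262464/(-2304402631109/199802552730)) = 2/(-5 + 3262464*(-199802552730/2304402631109)) = 2/(-5 - 651848635389726720/2304402631109) = 2/(-651860157402882265/2304402631109) = 2*(-2304402631109/651860157402882265) = -4608805262218/651860157402882265 ≈ -7.0702e-6)
(o + b) + g = (-4608805262218/651860157402882265 + 125254) - 357949 = 81648092150731809958092/651860157402882265 - 357949 = -151684599331472493916393/651860157402882265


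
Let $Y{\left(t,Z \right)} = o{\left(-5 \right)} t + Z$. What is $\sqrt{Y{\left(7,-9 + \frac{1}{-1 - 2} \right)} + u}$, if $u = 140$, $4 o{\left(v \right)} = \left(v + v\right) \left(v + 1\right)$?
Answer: $\frac{\sqrt{1806}}{3} \approx 14.166$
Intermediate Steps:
$o{\left(v \right)} = \frac{v \left(1 + v\right)}{2}$ ($o{\left(v \right)} = \frac{\left(v + v\right) \left(v + 1\right)}{4} = \frac{2 v \left(1 + v\right)}{4} = \frac{v \left(1 + v\right)}{2}$)
$Y{\left(t,Z \right)} = Z + 10 t$ ($Y{\left(t,Z \right)} = \frac{1}{2} \left(-5\right) \left(1 - 5\right) t + Z = \frac{1}{2} \left(-5\right) \left(-4\right) t + Z = 10 t + Z = Z + 10 t$)
$\sqrt{Y{\left(7,-9 + \frac{1}{-1 - 2} \right)} + u} = \sqrt{\left(\left(-9 + \frac{1}{-1 - 2}\right) + 10 \cdot 7\right) + 140} = \sqrt{\left(\left(-9 + \frac{1}{-3}\right) + 70\right) + 140} = \sqrt{\left(\left(-9 - \frac{1}{3}\right) + 70\right) + 140} = \sqrt{\left(- \frac{28}{3} + 70\right) + 140} = \sqrt{\frac{182}{3} + 140} = \sqrt{\frac{602}{3}} = \frac{\sqrt{1806}}{3}$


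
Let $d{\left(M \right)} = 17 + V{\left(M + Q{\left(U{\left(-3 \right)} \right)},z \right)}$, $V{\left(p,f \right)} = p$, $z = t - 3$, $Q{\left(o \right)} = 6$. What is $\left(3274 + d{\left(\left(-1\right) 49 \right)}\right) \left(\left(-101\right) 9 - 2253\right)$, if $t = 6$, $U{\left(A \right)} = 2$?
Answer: $-10270176$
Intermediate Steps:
$z = 3$ ($z = 6 - 3 = 3$)
$d{\left(M \right)} = 23 + M$ ($d{\left(M \right)} = 17 + \left(M + 6\right) = 17 + \left(6 + M\right) = 23 + M$)
$\left(3274 + d{\left(\left(-1\right) 49 \right)}\right) \left(\left(-101\right) 9 - 2253\right) = \left(3274 + \left(23 - 49\right)\right) \left(\left(-101\right) 9 - 2253\right) = \left(3274 + \left(23 - 49\right)\right) \left(-909 - 2253\right) = \left(3274 - 26\right) \left(-3162\right) = 3248 \left(-3162\right) = -10270176$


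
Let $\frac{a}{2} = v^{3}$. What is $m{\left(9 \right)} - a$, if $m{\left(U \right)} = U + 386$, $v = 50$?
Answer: $-249605$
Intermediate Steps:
$a = 250000$ ($a = 2 \cdot 50^{3} = 2 \cdot 125000 = 250000$)
$m{\left(U \right)} = 386 + U$
$m{\left(9 \right)} - a = \left(386 + 9\right) - 250000 = 395 - 250000 = -249605$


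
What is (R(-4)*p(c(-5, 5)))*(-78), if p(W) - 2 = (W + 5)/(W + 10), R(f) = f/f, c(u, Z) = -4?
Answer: -169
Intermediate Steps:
R(f) = 1
p(W) = 2 + (5 + W)/(10 + W) (p(W) = 2 + (W + 5)/(W + 10) = 2 + (5 + W)/(10 + W))
(R(-4)*p(c(-5, 5)))*(-78) = (1*((25 + 3*(-4))/(10 - 4)))*(-78) = (1*((25 - 12)/6))*(-78) = (1*((1/6)*13))*(-78) = (1*(13/6))*(-78) = (13/6)*(-78) = -169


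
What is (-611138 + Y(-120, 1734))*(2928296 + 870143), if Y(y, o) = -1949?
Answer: -2328773571193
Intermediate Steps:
(-611138 + Y(-120, 1734))*(2928296 + 870143) = (-611138 - 1949)*(2928296 + 870143) = -613087*3798439 = -2328773571193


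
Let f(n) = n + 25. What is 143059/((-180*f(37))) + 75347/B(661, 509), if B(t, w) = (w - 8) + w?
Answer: 69638293/1127160 ≈ 61.782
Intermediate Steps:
f(n) = 25 + n
B(t, w) = -8 + 2*w (B(t, w) = (-8 + w) + w = -8 + 2*w)
143059/((-180*f(37))) + 75347/B(661, 509) = 143059/((-180*(25 + 37))) + 75347/(-8 + 2*509) = 143059/((-180*62)) + 75347/(-8 + 1018) = 143059/(-11160) + 75347/1010 = 143059*(-1/11160) + 75347*(1/1010) = -143059/11160 + 75347/1010 = 69638293/1127160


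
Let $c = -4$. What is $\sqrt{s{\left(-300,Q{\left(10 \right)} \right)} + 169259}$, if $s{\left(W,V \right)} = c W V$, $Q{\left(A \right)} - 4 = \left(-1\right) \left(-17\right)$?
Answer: $\sqrt{194459} \approx 440.98$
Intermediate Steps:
$Q{\left(A \right)} = 21$ ($Q{\left(A \right)} = 4 - -17 = 4 + 17 = 21$)
$s{\left(W,V \right)} = - 4 V W$ ($s{\left(W,V \right)} = - 4 W V = - 4 V W$)
$\sqrt{s{\left(-300,Q{\left(10 \right)} \right)} + 169259} = \sqrt{\left(-4\right) 21 \left(-300\right) + 169259} = \sqrt{25200 + 169259} = \sqrt{194459}$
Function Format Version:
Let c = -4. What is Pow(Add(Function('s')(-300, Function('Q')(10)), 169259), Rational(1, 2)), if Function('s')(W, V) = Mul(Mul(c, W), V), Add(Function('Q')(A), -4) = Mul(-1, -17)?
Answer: Pow(194459, Rational(1, 2)) ≈ 440.98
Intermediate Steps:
Function('Q')(A) = 21 (Function('Q')(A) = Add(4, Mul(-1, -17)) = Add(4, 17) = 21)
Function('s')(W, V) = Mul(-4, V, W) (Function('s')(W, V) = Mul(Mul(-4, W), V) = Mul(-4, V, W))
Pow(Add(Function('s')(-300, Function('Q')(10)), 169259), Rational(1, 2)) = Pow(Add(Mul(-4, 21, -300), 169259), Rational(1, 2)) = Pow(Add(25200, 169259), Rational(1, 2)) = Pow(194459, Rational(1, 2))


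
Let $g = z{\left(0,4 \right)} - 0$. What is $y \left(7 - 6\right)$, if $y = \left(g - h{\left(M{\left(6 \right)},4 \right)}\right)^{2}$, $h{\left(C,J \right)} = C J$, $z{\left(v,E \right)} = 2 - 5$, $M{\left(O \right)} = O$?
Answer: $729$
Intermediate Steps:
$z{\left(v,E \right)} = -3$
$g = -3$ ($g = -3 - 0 = -3 + 0 = -3$)
$y = 729$ ($y = \left(-3 - 6 \cdot 4\right)^{2} = \left(-3 - 24\right)^{2} = \left(-27\right)^{2} = 729$)
$y \left(7 - 6\right) = 729 \left(7 - 6\right) = 729 \cdot 1 = 729$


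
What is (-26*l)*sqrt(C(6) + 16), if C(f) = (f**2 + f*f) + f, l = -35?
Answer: 910*sqrt(94) ≈ 8822.8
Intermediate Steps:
C(f) = f + 2*f**2 (C(f) = (f**2 + f**2) + f = 2*f**2 + f = f + 2*f**2)
(-26*l)*sqrt(C(6) + 16) = (-26*(-35))*sqrt(6*(1 + 2*6) + 16) = 910*sqrt(6*(1 + 12) + 16) = 910*sqrt(6*13 + 16) = 910*sqrt(78 + 16) = 910*sqrt(94)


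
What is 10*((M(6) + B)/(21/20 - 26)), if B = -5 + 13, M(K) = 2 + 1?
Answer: -2200/499 ≈ -4.4088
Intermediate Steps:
M(K) = 3
B = 8
10*((M(6) + B)/(21/20 - 26)) = 10*((3 + 8)/(21/20 - 26)) = 10*(11/(21*(1/20) - 26)) = 10*(11/(21/20 - 26)) = 10*(11/(-499/20)) = 10*(11*(-20/499)) = 10*(-220/499) = -2200/499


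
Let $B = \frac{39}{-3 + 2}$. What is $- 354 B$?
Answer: $13806$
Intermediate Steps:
$B = -39$ ($B = \frac{39}{-1} = 39 \left(-1\right) = -39$)
$- 354 B = \left(-354\right) \left(-39\right) = 13806$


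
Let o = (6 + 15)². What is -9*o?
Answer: -3969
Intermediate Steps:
o = 441 (o = 21² = 441)
-9*o = -9*441 = -3969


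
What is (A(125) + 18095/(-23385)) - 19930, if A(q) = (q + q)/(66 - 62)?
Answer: -185847833/9354 ≈ -19868.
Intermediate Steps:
A(q) = q/2 (A(q) = (2*q)/4 = (2*q)*(¼) = q/2)
(A(125) + 18095/(-23385)) - 19930 = ((½)*125 + 18095/(-23385)) - 19930 = (125/2 + 18095*(-1/23385)) - 19930 = (125/2 - 3619/4677) - 19930 = 577387/9354 - 19930 = -185847833/9354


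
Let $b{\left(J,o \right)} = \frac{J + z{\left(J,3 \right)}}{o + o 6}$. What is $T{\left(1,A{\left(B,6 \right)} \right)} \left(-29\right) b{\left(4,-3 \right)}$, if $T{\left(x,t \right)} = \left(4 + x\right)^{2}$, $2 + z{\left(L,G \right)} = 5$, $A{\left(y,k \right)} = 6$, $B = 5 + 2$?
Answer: $\frac{725}{3} \approx 241.67$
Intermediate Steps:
$B = 7$
$z{\left(L,G \right)} = 3$ ($z{\left(L,G \right)} = -2 + 5 = 3$)
$b{\left(J,o \right)} = \frac{3 + J}{7 o}$ ($b{\left(J,o \right)} = \frac{J + 3}{o + o 6} = \frac{3 + J}{o + 6 o} = \frac{3 + J}{7 o}$)
$T{\left(1,A{\left(B,6 \right)} \right)} \left(-29\right) b{\left(4,-3 \right)} = \left(4 + 1\right)^{2} \left(-29\right) \frac{3 + 4}{7 \left(-3\right)} = 5^{2} \left(-29\right) \frac{1}{7} \left(- \frac{1}{3}\right) 7 = 25 \left(-29\right) \left(- \frac{1}{3}\right) = \left(-725\right) \left(- \frac{1}{3}\right) = \frac{725}{3}$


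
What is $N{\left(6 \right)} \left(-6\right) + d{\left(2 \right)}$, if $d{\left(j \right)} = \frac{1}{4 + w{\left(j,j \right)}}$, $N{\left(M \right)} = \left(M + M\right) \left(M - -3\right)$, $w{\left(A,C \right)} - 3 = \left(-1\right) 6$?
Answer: $-647$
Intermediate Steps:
$w{\left(A,C \right)} = -3$ ($w{\left(A,C \right)} = 3 - 6 = -3$)
$N{\left(M \right)} = 2 M \left(3 + M\right)$ ($N{\left(M \right)} = 2 M \left(M + 3\right) = 2 M \left(3 + M\right)$)
$d{\left(j \right)} = 1$ ($d{\left(j \right)} = \frac{1}{4 - 3} = 1^{-1} = 1$)
$N{\left(6 \right)} \left(-6\right) + d{\left(2 \right)} = 2 \cdot 6 \left(3 + 6\right) \left(-6\right) + 1 = 2 \cdot 6 \cdot 9 \left(-6\right) + 1 = 108 \left(-6\right) + 1 = -648 + 1 = -647$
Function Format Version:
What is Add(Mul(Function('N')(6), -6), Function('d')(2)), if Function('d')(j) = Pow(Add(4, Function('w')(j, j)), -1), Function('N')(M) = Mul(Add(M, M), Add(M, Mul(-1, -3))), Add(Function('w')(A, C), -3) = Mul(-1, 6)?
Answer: -647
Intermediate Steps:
Function('w')(A, C) = -3 (Function('w')(A, C) = Add(3, Mul(-1, 6)) = Add(3, -6) = -3)
Function('N')(M) = Mul(2, M, Add(3, M)) (Function('N')(M) = Mul(Mul(2, M), Add(M, 3)) = Mul(Mul(2, M), Add(3, M)) = Mul(2, M, Add(3, M)))
Function('d')(j) = 1 (Function('d')(j) = Pow(Add(4, -3), -1) = Pow(1, -1) = 1)
Add(Mul(Function('N')(6), -6), Function('d')(2)) = Add(Mul(Mul(2, 6, Add(3, 6)), -6), 1) = Add(Mul(Mul(2, 6, 9), -6), 1) = Add(Mul(108, -6), 1) = Add(-648, 1) = -647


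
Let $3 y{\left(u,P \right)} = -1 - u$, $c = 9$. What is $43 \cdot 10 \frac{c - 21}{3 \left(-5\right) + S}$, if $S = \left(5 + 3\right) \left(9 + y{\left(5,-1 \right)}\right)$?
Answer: $- \frac{5160}{41} \approx -125.85$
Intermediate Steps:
$y{\left(u,P \right)} = - \frac{1}{3} - \frac{u}{3}$ ($y{\left(u,P \right)} = \frac{-1 - u}{3} = - \frac{1}{3} - \frac{u}{3}$)
$S = 56$ ($S = \left(5 + 3\right) \left(9 - 2\right) = 8 \left(9 - 2\right) = 8 \cdot 7 = 56$)
$43 \cdot 10 \frac{c - 21}{3 \left(-5\right) + S} = 43 \cdot 10 \frac{9 - 21}{3 \left(-5\right) + 56} = 430 \left(- \frac{12}{-15 + 56}\right) = 430 \left(- \frac{12}{41}\right) = - \frac{5160}{41}$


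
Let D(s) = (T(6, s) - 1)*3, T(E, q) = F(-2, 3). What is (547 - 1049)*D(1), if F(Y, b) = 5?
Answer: -6024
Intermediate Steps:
T(E, q) = 5
D(s) = 12 (D(s) = (5 - 1)*3 = 4*3 = 12)
(547 - 1049)*D(1) = (547 - 1049)*12 = -502*12 = -6024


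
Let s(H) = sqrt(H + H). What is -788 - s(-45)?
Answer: -788 - 3*I*sqrt(10) ≈ -788.0 - 9.4868*I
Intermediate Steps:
s(H) = sqrt(2)*sqrt(H) (s(H) = sqrt(2*H) = sqrt(2)*sqrt(H))
-788 - s(-45) = -788 - sqrt(2)*sqrt(-45) = -788 - sqrt(2)*3*I*sqrt(5) = -788 - 3*I*sqrt(10)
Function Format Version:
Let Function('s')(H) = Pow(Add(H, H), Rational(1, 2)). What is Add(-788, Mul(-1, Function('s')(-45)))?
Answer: Add(-788, Mul(-3, I, Pow(10, Rational(1, 2)))) ≈ Add(-788.00, Mul(-9.4868, I))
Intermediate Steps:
Function('s')(H) = Mul(Pow(2, Rational(1, 2)), Pow(H, Rational(1, 2))) (Function('s')(H) = Pow(Mul(2, H), Rational(1, 2)) = Mul(Pow(2, Rational(1, 2)), Pow(H, Rational(1, 2))))
Add(-788, Mul(-1, Function('s')(-45))) = Add(-788, Mul(-1, Mul(Pow(2, Rational(1, 2)), Pow(-45, Rational(1, 2))))) = Add(-788, Mul(-1, Mul(Pow(2, Rational(1, 2)), Mul(3, I, Pow(5, Rational(1, 2)))))) = Add(-788, Mul(-1, Mul(3, I, Pow(10, Rational(1, 2))))) = Add(-788, Mul(-3, I, Pow(10, Rational(1, 2))))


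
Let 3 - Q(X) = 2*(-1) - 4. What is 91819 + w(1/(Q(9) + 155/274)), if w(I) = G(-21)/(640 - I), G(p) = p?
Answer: 153995649913/1677166 ≈ 91819.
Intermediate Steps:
Q(X) = 9 (Q(X) = 3 - (2*(-1) - 4) = 3 - (-2 - 4) = 3 - 1*(-6) = 3 + 6 = 9)
w(I) = -21/(640 - I)
91819 + w(1/(Q(9) + 155/274)) = 91819 + 21/(-640 + 1/(9 + 155/274)) = 91819 + 21/(-640 + 1/(2621/274)) = 91819 + 21/(-640 + 274/2621) = 91819 + 21/(-1677166/2621) = 91819 + 21*(-2621/1677166) = 91819 - 55041/1677166 = 153995649913/1677166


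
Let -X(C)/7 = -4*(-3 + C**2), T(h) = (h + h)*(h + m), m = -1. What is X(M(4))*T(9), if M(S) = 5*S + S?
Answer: 2310336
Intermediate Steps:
M(S) = 6*S
T(h) = 2*h*(-1 + h) (T(h) = (h + h)*(h - 1) = (2*h)*(-1 + h) = 2*h*(-1 + h))
X(C) = -84 + 28*C**2 (X(C) = -(-28)*(-3 + C**2) = -7*(12 - 4*C**2) = -84 + 28*C**2)
X(M(4))*T(9) = (-84 + 28*(6*4)**2)*(2*9*(-1 + 9)) = (-84 + 28*24**2)*(2*9*8) = (-84 + 28*576)*144 = (-84 + 16128)*144 = 16044*144 = 2310336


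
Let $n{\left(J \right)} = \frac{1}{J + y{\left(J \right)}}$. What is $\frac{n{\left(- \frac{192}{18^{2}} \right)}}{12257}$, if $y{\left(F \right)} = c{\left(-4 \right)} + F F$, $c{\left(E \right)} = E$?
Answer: $- \frac{729}{37898644} \approx -1.9236 \cdot 10^{-5}$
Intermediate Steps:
$y{\left(F \right)} = -4 + F^{2}$ ($y{\left(F \right)} = -4 + F F = -4 + F^{2}$)
$n{\left(J \right)} = \frac{1}{-4 + J + J^{2}}$ ($n{\left(J \right)} = \frac{1}{J + \left(-4 + J^{2}\right)} = \frac{1}{-4 + J + J^{2}}$)
$\frac{n{\left(- \frac{192}{18^{2}} \right)}}{12257} = \frac{1}{\left(-4 - \frac{192}{18^{2}} + \left(- \frac{192}{18^{2}}\right)^{2}\right) 12257} = \frac{1}{-4 - \frac{192}{324} + \left(- \frac{192}{324}\right)^{2}} \cdot \frac{1}{12257} = \frac{1}{-4 - \frac{16}{27} + \left(\left(-192\right) \frac{1}{324}\right)^{2}} \cdot \frac{1}{12257} = \frac{1}{-4 - \frac{16}{27} + \left(- \frac{16}{27}\right)^{2}} \cdot \frac{1}{12257} = \frac{1}{-4 - \frac{16}{27} + \frac{256}{729}} \cdot \frac{1}{12257} = \frac{1}{- \frac{3092}{729}} \cdot \frac{1}{12257} = \left(- \frac{729}{3092}\right) \frac{1}{12257} = - \frac{729}{37898644}$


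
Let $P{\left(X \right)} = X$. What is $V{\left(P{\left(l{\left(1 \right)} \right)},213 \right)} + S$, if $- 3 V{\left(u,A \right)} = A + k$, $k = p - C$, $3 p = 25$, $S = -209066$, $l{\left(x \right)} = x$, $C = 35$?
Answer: $- \frac{1882153}{9} \approx -2.0913 \cdot 10^{5}$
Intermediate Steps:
$p = \frac{25}{3}$ ($p = \frac{1}{3} \cdot 25 = \frac{25}{3} \approx 8.3333$)
$k = - \frac{80}{3}$ ($k = \frac{25}{3} - 35 = - \frac{80}{3} \approx -26.667$)
$V{\left(u,A \right)} = \frac{80}{9} - \frac{A}{3}$ ($V{\left(u,A \right)} = - \frac{A - \frac{80}{3}}{3} = - \frac{- \frac{80}{3} + A}{3} = \frac{80}{9} - \frac{A}{3}$)
$V{\left(P{\left(l{\left(1 \right)} \right)},213 \right)} + S = \left(\frac{80}{9} - 71\right) - 209066 = - \frac{559}{9} - 209066 = - \frac{1882153}{9}$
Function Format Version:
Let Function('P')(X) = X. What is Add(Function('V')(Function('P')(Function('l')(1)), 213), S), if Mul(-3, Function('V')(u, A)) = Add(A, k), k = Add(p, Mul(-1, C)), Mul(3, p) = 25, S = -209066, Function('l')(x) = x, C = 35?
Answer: Rational(-1882153, 9) ≈ -2.0913e+5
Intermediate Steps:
p = Rational(25, 3) (p = Mul(Rational(1, 3), 25) = Rational(25, 3) ≈ 8.3333)
k = Rational(-80, 3) (k = Add(Rational(25, 3), Mul(-1, 35)) = Add(Rational(25, 3), -35) = Rational(-80, 3) ≈ -26.667)
Function('V')(u, A) = Add(Rational(80, 9), Mul(Rational(-1, 3), A)) (Function('V')(u, A) = Mul(Rational(-1, 3), Add(A, Rational(-80, 3))) = Mul(Rational(-1, 3), Add(Rational(-80, 3), A)) = Add(Rational(80, 9), Mul(Rational(-1, 3), A)))
Add(Function('V')(Function('P')(Function('l')(1)), 213), S) = Add(Add(Rational(80, 9), Mul(Rational(-1, 3), 213)), -209066) = Add(Add(Rational(80, 9), -71), -209066) = Add(Rational(-559, 9), -209066) = Rational(-1882153, 9)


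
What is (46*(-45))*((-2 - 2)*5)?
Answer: 41400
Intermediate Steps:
(46*(-45))*((-2 - 2)*5) = -(-8280)*5 = -2070*(-20) = 41400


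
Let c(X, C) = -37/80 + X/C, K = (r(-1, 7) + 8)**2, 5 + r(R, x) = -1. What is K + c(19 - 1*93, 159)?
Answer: 39077/12720 ≈ 3.0721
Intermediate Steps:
r(R, x) = -6 (r(R, x) = -5 - 1 = -6)
K = 4 (K = (-6 + 8)**2 = 2**2 = 4)
c(X, C) = -37/80 + X/C (c(X, C) = -37*1/80 + X/C = -37/80 + X/C)
K + c(19 - 1*93, 159) = 4 + (-37/80 + (19 - 1*93)/159) = 4 + (-37/80 + (19 - 93)*(1/159)) = 4 + (-37/80 - 74*1/159) = 4 + (-37/80 - 74/159) = 4 - 11803/12720 = 39077/12720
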